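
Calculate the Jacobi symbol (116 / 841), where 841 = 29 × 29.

Pull out 2^2: since 841 ≡ 1 (mod 8), (2/841) = +1, so (2/841)^2 = +1.
Reciprocity: 29 ≡ 1 and 841 ≡ 1 (mod 4), so (29/841) = +(841/29).
Reduce top mod 29: now compute (0/29).
Top reduces to 0: gcd > 1, so the symbol is 0.

0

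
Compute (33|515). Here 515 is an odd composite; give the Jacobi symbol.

-1

Reciprocity: 33 ≡ 1 and 515 ≡ 3 (mod 4), so (33/515) = +(515/33).
Reduce top mod 33: now compute (20/33).
Pull out 2^2: since 33 ≡ 1 (mod 8), (2/33) = +1, so (2/33)^2 = +1.
Reciprocity: 5 ≡ 1 and 33 ≡ 1 (mod 4), so (5/33) = +(33/5).
Reduce top mod 5: now compute (3/5).
Reciprocity: 3 ≡ 3 and 5 ≡ 1 (mod 4), so (3/5) = +(5/3).
Reduce top mod 3: now compute (2/3).
Pull out 2: since 3 ≡ 3 (mod 8), (2/3) = -1.
Reached (1/3) = 1. Collecting the sign flips along the way, the symbol is -1.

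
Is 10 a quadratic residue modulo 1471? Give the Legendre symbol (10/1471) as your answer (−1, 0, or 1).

1

Pull out 2: since 1471 ≡ 7 (mod 8), (2/1471) = +1.
Reciprocity: 5 ≡ 1 and 1471 ≡ 3 (mod 4), so (5/1471) = +(1471/5).
Reduce top mod 5: now compute (1/5).
Reached (1/5) = 1. Collecting the sign flips along the way, the symbol is +1.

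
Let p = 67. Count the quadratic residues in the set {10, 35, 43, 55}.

3

(10/67) = +1 → QR.
(35/67) = +1 → QR.
(43/67) = -1 → non-residue.
(55/67) = +1 → QR.
Total quadratic residues among the 4: 3.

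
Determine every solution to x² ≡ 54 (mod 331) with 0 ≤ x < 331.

58, 273

Since 331 ≡ 3 (mod 4), a square root of 54 is 54^((331+1)/4) = 54^83 mod 331.
Repeated squaring: 54^2≡268, 54^4≡328, 54^8≡9, 54^16≡81, 54^32≡272, 54^64≡171 (mod 331).
54^83 = 54^(64+16+2+1) ≡ 58 (mod 331).
Check: 58² = 3364 ≡ 54 (mod 331). The two roots are 58 and 273.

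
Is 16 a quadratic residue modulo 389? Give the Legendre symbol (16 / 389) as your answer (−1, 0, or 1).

1

Euler's criterion: (16/389) ≡ 16^194 (mod 389).
16^2 ≡ 256 (mod 389)
16^4 ≡ 184 (mod 389)
16^8 ≡ 13 (mod 389)
16^16 ≡ 169 (mod 389)
16^32 ≡ 164 (mod 389)
16^64 ≡ 55 (mod 389)
16^128 ≡ 302 (mod 389)
16^194 = 16^(128+64+2) ≡ 1 (mod 389).
Result is 1, so (16/389) = 1.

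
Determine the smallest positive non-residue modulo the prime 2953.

5

(2/2953) = +1, so 2 is a residue.
(3/2953) = +1, so 3 is a residue.
(4/2953) = +1, so 4 is a residue.
(5/2953) = −1, so 5 is the smallest positive non-residue mod 2953.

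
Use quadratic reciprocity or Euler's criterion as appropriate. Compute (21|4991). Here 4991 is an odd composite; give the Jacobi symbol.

0

Reciprocity: 21 ≡ 1 and 4991 ≡ 3 (mod 4), so (21/4991) = +(4991/21).
Reduce top mod 21: now compute (14/21).
Pull out 2: since 21 ≡ 5 (mod 8), (2/21) = -1.
Reciprocity: 7 ≡ 3 and 21 ≡ 1 (mod 4), so (7/21) = +(21/7).
Reduce top mod 7: now compute (0/7).
Top reduces to 0: gcd > 1, so the symbol is 0.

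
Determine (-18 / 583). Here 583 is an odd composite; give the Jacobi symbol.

First reduce: -18 ≡ 565 (mod 583).
Reciprocity: 565 ≡ 1 and 583 ≡ 3 (mod 4), so (565/583) = +(583/565).
Reduce top mod 565: now compute (18/565).
Pull out 2: since 565 ≡ 5 (mod 8), (2/565) = -1.
Reciprocity: 9 ≡ 1 and 565 ≡ 1 (mod 4), so (9/565) = +(565/9).
Reduce top mod 9: now compute (7/9).
Reciprocity: 7 ≡ 3 and 9 ≡ 1 (mod 4), so (7/9) = +(9/7).
Reduce top mod 7: now compute (2/7).
Pull out 2: since 7 ≡ 7 (mod 8), (2/7) = +1.
Reached (1/7) = 1. Collecting the sign flips along the way, the symbol is -1.

-1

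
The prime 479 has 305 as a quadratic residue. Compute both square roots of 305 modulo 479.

28, 451

Since 479 ≡ 3 (mod 4), a square root of 305 is 305^((479+1)/4) = 305^120 mod 479.
Repeated squaring: 305^2≡99, 305^4≡221, 305^8≡462, 305^16≡289, 305^32≡175, 305^64≡448 (mod 479).
305^120 = 305^(64+32+16+8) ≡ 28 (mod 479).
Check: 28² = 784 ≡ 305 (mod 479). The two roots are 28 and 451.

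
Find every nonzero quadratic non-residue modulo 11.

2,6,7,8,10

Square k = 1,…,5 (k and 11−k give the same square):
1²=1, 2²=4, 3²=9, 4²≡5, 5²≡3 (mod 11).
The residues are {1, 3, 4, 5, 9}; the non-residues are the remaining 5 nonzero classes.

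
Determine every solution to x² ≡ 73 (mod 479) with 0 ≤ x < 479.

Since 479 ≡ 3 (mod 4), a square root of 73 is 73^((479+1)/4) = 73^120 mod 479.
Repeated squaring: 73^2≡60, 73^4≡247, 73^8≡176, 73^16≡320, 73^32≡373, 73^64≡219 (mod 479).
73^120 = 73^(64+32+16+8) ≡ 297 (mod 479).
Check: 297² = 88209 ≡ 73 (mod 479). The two roots are 182 and 297.

182, 297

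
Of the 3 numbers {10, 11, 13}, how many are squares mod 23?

(10/23) = -1 → non-residue.
(11/23) = -1 → non-residue.
(13/23) = +1 → QR.
Total quadratic residues among the 3: 1.

1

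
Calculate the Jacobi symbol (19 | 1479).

-1

Reciprocity: 19 ≡ 3 and 1479 ≡ 3 (mod 4), so (19/1479) = −(1479/19).
Reduce top mod 19: now compute (16/19).
Pull out 2^4: since 19 ≡ 3 (mod 8), (2/19) = -1, so (2/19)^4 = +1.
Reached (1/19) = 1. Collecting the sign flips along the way, the symbol is -1.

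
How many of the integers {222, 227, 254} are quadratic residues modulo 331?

(222/331) = -1 → non-residue.
(227/331) = -1 → non-residue.
(254/331) = -1 → non-residue.
Total quadratic residues among the 3: 0.

0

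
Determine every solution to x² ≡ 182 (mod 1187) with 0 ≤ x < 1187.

37, 1150

Since 1187 ≡ 3 (mod 4), a square root of 182 is 182^((1187+1)/4) = 182^297 mod 1187.
Repeated squaring: 182^2≡1075, 182^4≡674, 182^8≡842, 182^16≡325, 182^32≡1169, 182^64≡324, 182^128≡520, 182^256≡951 (mod 1187).
182^297 = 182^(256+32+8+1) ≡ 37 (mod 1187).
Check: 37² = 1369 ≡ 182 (mod 1187). The two roots are 37 and 1150.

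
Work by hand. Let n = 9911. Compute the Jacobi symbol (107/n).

1

Reciprocity: 107 ≡ 3 and 9911 ≡ 3 (mod 4), so (107/9911) = −(9911/107).
Reduce top mod 107: now compute (67/107).
Reciprocity: 67 ≡ 3 and 107 ≡ 3 (mod 4), so (67/107) = −(107/67).
Reduce top mod 67: now compute (40/67).
Pull out 2^3: since 67 ≡ 3 (mod 8), (2/67) = -1, so (2/67)^3 = -1.
Reciprocity: 5 ≡ 1 and 67 ≡ 3 (mod 4), so (5/67) = +(67/5).
Reduce top mod 5: now compute (2/5).
Pull out 2: since 5 ≡ 5 (mod 8), (2/5) = -1.
Reached (1/5) = 1. Collecting the sign flips along the way, the symbol is +1.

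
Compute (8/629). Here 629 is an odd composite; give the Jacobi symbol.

-1

Pull out 2^3: since 629 ≡ 5 (mod 8), (2/629) = -1, so (2/629)^3 = -1.
Reached (1/629) = 1. Collecting the sign flips along the way, the symbol is -1.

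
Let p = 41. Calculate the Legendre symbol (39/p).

1

Reciprocity: 39 ≡ 3 and 41 ≡ 1 (mod 4), so (39/41) = +(41/39).
Reduce top mod 39: now compute (2/39).
Pull out 2: since 39 ≡ 7 (mod 8), (2/39) = +1.
Reached (1/39) = 1. Collecting the sign flips along the way, the symbol is +1.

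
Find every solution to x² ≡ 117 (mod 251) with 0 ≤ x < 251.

Since 251 ≡ 3 (mod 4), a square root of 117 is 117^((251+1)/4) = 117^63 mod 251.
Repeated squaring: 117^2≡135, 117^4≡153, 117^8≡66, 117^16≡89, 117^32≡140 (mod 251).
117^63 = 117^(32+16+8+4+2+1) ≡ 86 (mod 251).
Check: 86² = 7396 ≡ 117 (mod 251). The two roots are 86 and 165.

86, 165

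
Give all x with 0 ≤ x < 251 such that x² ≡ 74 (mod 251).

Since 251 ≡ 3 (mod 4), a square root of 74 is 74^((251+1)/4) = 74^63 mod 251.
Repeated squaring: 74^2≡205, 74^4≡108, 74^8≡118, 74^16≡119, 74^32≡105 (mod 251).
74^63 = 74^(32+16+8+4+2+1) ≡ 227 (mod 251).
Check: 227² = 51529 ≡ 74 (mod 251). The two roots are 24 and 227.

24, 227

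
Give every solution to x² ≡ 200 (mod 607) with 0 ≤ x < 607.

119, 488

Since 607 ≡ 3 (mod 4), a square root of 200 is 200^((607+1)/4) = 200^152 mod 607.
Repeated squaring: 200^2≡545, 200^4≡202, 200^8≡135, 200^16≡15, 200^32≡225, 200^64≡244, 200^128≡50 (mod 607).
200^152 = 200^(128+16+8) ≡ 488 (mod 607).
Check: 488² = 238144 ≡ 200 (mod 607). The two roots are 119 and 488.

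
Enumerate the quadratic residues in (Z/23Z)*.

1, 2, 3, 4, 6, 8, 9, 12, 13, 16, 18

Square k = 1,…,11 (k and 23−k give the same square):
1²=1, 2²=4, 3²=9, 4²=16, 5²≡2, 6²≡13, 7²≡3, 8²≡18, 9²≡12, 10²≡8, 11²≡6 (mod 23).
So the quadratic residues mod 23 are {1, 2, 3, 4, 6, 8, 9, 12, 13, 16, 18}.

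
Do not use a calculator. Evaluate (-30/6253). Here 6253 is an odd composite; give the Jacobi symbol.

First reduce: -30 ≡ 6223 (mod 6253).
Reciprocity: 6223 ≡ 3 and 6253 ≡ 1 (mod 4), so (6223/6253) = +(6253/6223).
Reduce top mod 6223: now compute (30/6223).
Pull out 2: since 6223 ≡ 7 (mod 8), (2/6223) = +1.
Reciprocity: 15 ≡ 3 and 6223 ≡ 3 (mod 4), so (15/6223) = −(6223/15).
Reduce top mod 15: now compute (13/15).
Reciprocity: 13 ≡ 1 and 15 ≡ 3 (mod 4), so (13/15) = +(15/13).
Reduce top mod 13: now compute (2/13).
Pull out 2: since 13 ≡ 5 (mod 8), (2/13) = -1.
Reached (1/13) = 1. Collecting the sign flips along the way, the symbol is +1.

1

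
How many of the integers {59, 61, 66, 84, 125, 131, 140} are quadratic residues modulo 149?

(59/149) = -1 → non-residue.
(61/149) = +1 → QR.
(66/149) = -1 → non-residue.
(84/149) = -1 → non-residue.
(125/149) = +1 → QR.
(131/149) = -1 → non-residue.
(140/149) = +1 → QR.
Total quadratic residues among the 7: 3.

3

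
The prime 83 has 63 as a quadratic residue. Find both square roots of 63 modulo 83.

35, 48

Since 83 ≡ 3 (mod 4), a square root of 63 is 63^((83+1)/4) = 63^21 mod 83.
Repeated squaring: 63^2≡68, 63^4≡59, 63^8≡78, 63^16≡25 (mod 83).
63^21 = 63^(16+4+1) ≡ 48 (mod 83).
Check: 48² = 2304 ≡ 63 (mod 83). The two roots are 35 and 48.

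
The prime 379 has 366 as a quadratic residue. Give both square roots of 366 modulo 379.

Since 379 ≡ 3 (mod 4), a square root of 366 is 366^((379+1)/4) = 366^95 mod 379.
Repeated squaring: 366^2≡169, 366^4≡136, 366^8≡304, 366^16≡319, 366^32≡189, 366^64≡95 (mod 379).
366^95 = 366^(64+16+8+4+2+1) ≡ 164 (mod 379).
Check: 164² = 26896 ≡ 366 (mod 379). The two roots are 164 and 215.

164, 215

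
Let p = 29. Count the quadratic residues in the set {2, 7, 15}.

(2/29) = -1 → non-residue.
(7/29) = +1 → QR.
(15/29) = -1 → non-residue.
Total quadratic residues among the 3: 1.

1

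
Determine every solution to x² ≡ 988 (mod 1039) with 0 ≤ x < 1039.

116, 923

Since 1039 ≡ 3 (mod 4), a square root of 988 is 988^((1039+1)/4) = 988^260 mod 1039.
Repeated squaring: 988^2≡523, 988^4≡272, 988^8≡215, 988^16≡509, 988^32≡370, 988^64≡791, 988^128≡203, 988^256≡688 (mod 1039).
988^260 = 988^(256+4) ≡ 116 (mod 1039).
Check: 116² = 13456 ≡ 988 (mod 1039). The two roots are 116 and 923.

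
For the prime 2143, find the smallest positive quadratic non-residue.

(2/2143) = +1, so 2 is a residue.
(3/2143) = −1, so 3 is the smallest positive non-residue mod 2143.

3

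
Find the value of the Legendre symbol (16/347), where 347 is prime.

1

Pull out 2^4: since 347 ≡ 3 (mod 8), (2/347) = -1, so (2/347)^4 = +1.
Reached (1/347) = 1. Collecting the sign flips along the way, the symbol is +1.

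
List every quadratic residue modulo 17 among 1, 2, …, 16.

1, 2, 4, 8, 9, 13, 15, 16

Square k = 1,…,8 (k and 17−k give the same square):
1²=1, 2²=4, 3²=9, 4²=16, 5²≡8, 6²≡2, 7²≡15, 8²≡13 (mod 17).
So the quadratic residues mod 17 are {1, 2, 4, 8, 9, 13, 15, 16}.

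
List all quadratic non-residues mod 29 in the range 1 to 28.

2,3,8,10,11,12,14,15,17,18,19,21,26,27

Square k = 1,…,14 (k and 29−k give the same square):
1²=1, 2²=4, 3²=9, 4²=16, 5²=25, 6²≡7, 7²≡20, 8²≡6, 9²≡23, 10²≡13, 11²≡5, 12²≡28, 13²≡24, 14²≡22 (mod 29).
The residues are {1, 4, 5, 6, 7, 9, 13, 16, 20, 22, 23, 24, 25, 28}; the non-residues are the remaining 14 nonzero classes.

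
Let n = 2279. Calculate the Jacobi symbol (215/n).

Reciprocity: 215 ≡ 3 and 2279 ≡ 3 (mod 4), so (215/2279) = −(2279/215).
Reduce top mod 215: now compute (129/215).
Reciprocity: 129 ≡ 1 and 215 ≡ 3 (mod 4), so (129/215) = +(215/129).
Reduce top mod 129: now compute (86/129).
Pull out 2: since 129 ≡ 1 (mod 8), (2/129) = +1.
Reciprocity: 43 ≡ 3 and 129 ≡ 1 (mod 4), so (43/129) = +(129/43).
Reduce top mod 43: now compute (0/43).
Top reduces to 0: gcd > 1, so the symbol is 0.

0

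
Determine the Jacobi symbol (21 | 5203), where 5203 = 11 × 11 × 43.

1

Reciprocity: 21 ≡ 1 and 5203 ≡ 3 (mod 4), so (21/5203) = +(5203/21).
Reduce top mod 21: now compute (16/21).
Pull out 2^4: since 21 ≡ 5 (mod 8), (2/21) = -1, so (2/21)^4 = +1.
Reached (1/21) = 1. Collecting the sign flips along the way, the symbol is +1.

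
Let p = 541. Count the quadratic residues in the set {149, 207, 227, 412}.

3

(149/541) = -1 → non-residue.
(207/541) = +1 → QR.
(227/541) = +1 → QR.
(412/541) = +1 → QR.
Total quadratic residues among the 4: 3.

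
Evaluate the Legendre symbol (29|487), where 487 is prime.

1

Reciprocity: 29 ≡ 1 and 487 ≡ 3 (mod 4), so (29/487) = +(487/29).
Reduce top mod 29: now compute (23/29).
Reciprocity: 23 ≡ 3 and 29 ≡ 1 (mod 4), so (23/29) = +(29/23).
Reduce top mod 23: now compute (6/23).
Pull out 2: since 23 ≡ 7 (mod 8), (2/23) = +1.
Reciprocity: 3 ≡ 3 and 23 ≡ 3 (mod 4), so (3/23) = −(23/3).
Reduce top mod 3: now compute (2/3).
Pull out 2: since 3 ≡ 3 (mod 8), (2/3) = -1.
Reached (1/3) = 1. Collecting the sign flips along the way, the symbol is +1.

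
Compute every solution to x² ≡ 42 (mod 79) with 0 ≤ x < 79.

Since 79 ≡ 3 (mod 4), a square root of 42 is 42^((79+1)/4) = 42^20 mod 79.
Repeated squaring: 42^2≡26, 42^4≡44, 42^8≡40, 42^16≡20 (mod 79).
42^20 = 42^(16+4) ≡ 11 (mod 79).
Check: 11² = 121 ≡ 42 (mod 79). The two roots are 11 and 68.

11, 68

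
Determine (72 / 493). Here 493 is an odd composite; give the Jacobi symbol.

-1

Pull out 2^3: since 493 ≡ 5 (mod 8), (2/493) = -1, so (2/493)^3 = -1.
Reciprocity: 9 ≡ 1 and 493 ≡ 1 (mod 4), so (9/493) = +(493/9).
Reduce top mod 9: now compute (7/9).
Reciprocity: 7 ≡ 3 and 9 ≡ 1 (mod 4), so (7/9) = +(9/7).
Reduce top mod 7: now compute (2/7).
Pull out 2: since 7 ≡ 7 (mod 8), (2/7) = +1.
Reached (1/7) = 1. Collecting the sign flips along the way, the symbol is -1.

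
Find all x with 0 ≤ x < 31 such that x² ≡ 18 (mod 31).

Since 31 ≡ 3 (mod 4), a square root of 18 is 18^((31+1)/4) = 18^8 mod 31.
Repeated squaring: 18^2≡14, 18^4≡10, 18^8≡7 (mod 31).
18^8 = 18^(8) ≡ 7 (mod 31).
Check: 7² = 49 ≡ 18 (mod 31). The two roots are 7 and 24.

7, 24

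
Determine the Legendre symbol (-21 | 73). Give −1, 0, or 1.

Euler's criterion: (-21/73) ≡ 52^36 (mod 73).
52^2 ≡ 3 (mod 73)
52^4 ≡ 9 (mod 73)
52^8 ≡ 8 (mod 73)
52^16 ≡ 64 (mod 73)
52^32 ≡ 8 (mod 73)
52^36 = 52^(32+4) ≡ 72 (mod 73).
Result is 72 ≡ −1, so (-21/73) = −1.

-1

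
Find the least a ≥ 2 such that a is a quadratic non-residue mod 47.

5

(2/47) = +1, so 2 is a residue.
(3/47) = +1, so 3 is a residue.
(4/47) = +1, so 4 is a residue.
(5/47) = −1, so 5 is the smallest positive non-residue mod 47.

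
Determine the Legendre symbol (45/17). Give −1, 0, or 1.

Euler's criterion: (45/17) ≡ 11^8 (mod 17).
11^2 ≡ 2 (mod 17)
11^4 ≡ 4 (mod 17)
11^8 ≡ 16 (mod 17)
11^8 = 11^(8) ≡ 16 (mod 17).
Result is 16 ≡ −1, so (45/17) = −1.

-1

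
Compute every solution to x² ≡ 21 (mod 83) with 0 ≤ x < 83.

Since 83 ≡ 3 (mod 4), a square root of 21 is 21^((83+1)/4) = 21^21 mod 83.
Repeated squaring: 21^2≡26, 21^4≡12, 21^8≡61, 21^16≡69 (mod 83).
21^21 = 21^(16+4+1) ≡ 41 (mod 83).
Check: 41² = 1681 ≡ 21 (mod 83). The two roots are 41 and 42.

41, 42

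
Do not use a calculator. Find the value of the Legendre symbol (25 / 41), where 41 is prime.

Reciprocity: 25 ≡ 1 and 41 ≡ 1 (mod 4), so (25/41) = +(41/25).
Reduce top mod 25: now compute (16/25).
Pull out 2^4: since 25 ≡ 1 (mod 8), (2/25) = +1, so (2/25)^4 = +1.
Reached (1/25) = 1. Collecting the sign flips along the way, the symbol is +1.

1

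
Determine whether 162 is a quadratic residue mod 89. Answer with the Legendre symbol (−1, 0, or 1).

First reduce: 162 ≡ 73 (mod 89).
Reciprocity: 73 ≡ 1 and 89 ≡ 1 (mod 4), so (73/89) = +(89/73).
Reduce top mod 73: now compute (16/73).
Pull out 2^4: since 73 ≡ 1 (mod 8), (2/73) = +1, so (2/73)^4 = +1.
Reached (1/73) = 1. Collecting the sign flips along the way, the symbol is +1.

1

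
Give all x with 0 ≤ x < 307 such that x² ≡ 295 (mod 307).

Since 307 ≡ 3 (mod 4), a square root of 295 is 295^((307+1)/4) = 295^77 mod 307.
Repeated squaring: 295^2≡144, 295^4≡167, 295^8≡259, 295^16≡155, 295^32≡79, 295^64≡101 (mod 307).
295^77 = 295^(64+8+4+1) ≡ 70 (mod 307).
Check: 70² = 4900 ≡ 295 (mod 307). The two roots are 70 and 237.

70, 237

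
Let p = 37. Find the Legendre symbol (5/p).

Euler's criterion: (5/37) ≡ 5^18 (mod 37).
5^2 ≡ 25 (mod 37)
5^4 ≡ 33 (mod 37)
5^8 ≡ 16 (mod 37)
5^16 ≡ 34 (mod 37)
5^18 = 5^(16+2) ≡ 36 (mod 37).
Result is 36 ≡ −1, so (5/37) = −1.

-1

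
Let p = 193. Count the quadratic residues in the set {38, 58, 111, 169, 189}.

2

(38/193) = -1 → non-residue.
(58/193) = -1 → non-residue.
(111/193) = -1 → non-residue.
(169/193) = +1 → QR.
(189/193) = +1 → QR.
Total quadratic residues among the 5: 2.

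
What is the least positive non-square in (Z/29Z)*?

(2/29) = −1, so 2 is the smallest positive non-residue mod 29.

2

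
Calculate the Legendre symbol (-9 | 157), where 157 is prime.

Euler's criterion: (-9/157) ≡ 148^78 (mod 157).
148^2 ≡ 81 (mod 157)
148^4 ≡ 124 (mod 157)
148^8 ≡ 147 (mod 157)
148^16 ≡ 100 (mod 157)
148^32 ≡ 109 (mod 157)
148^64 ≡ 106 (mod 157)
148^78 = 148^(64+8+4+2) ≡ 1 (mod 157).
Result is 1, so (-9/157) = 1.

1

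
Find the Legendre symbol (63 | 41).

First reduce: 63 ≡ 22 (mod 41).
Pull out 2: since 41 ≡ 1 (mod 8), (2/41) = +1.
Reciprocity: 11 ≡ 3 and 41 ≡ 1 (mod 4), so (11/41) = +(41/11).
Reduce top mod 11: now compute (8/11).
Pull out 2^3: since 11 ≡ 3 (mod 8), (2/11) = -1, so (2/11)^3 = -1.
Reached (1/11) = 1. Collecting the sign flips along the way, the symbol is -1.

-1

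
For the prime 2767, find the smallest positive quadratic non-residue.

3

(2/2767) = +1, so 2 is a residue.
(3/2767) = −1, so 3 is the smallest positive non-residue mod 2767.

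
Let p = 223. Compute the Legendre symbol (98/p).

Euler's criterion: (98/223) ≡ 98^111 (mod 223).
98^2 ≡ 15 (mod 223)
98^4 ≡ 2 (mod 223)
98^8 ≡ 4 (mod 223)
98^16 ≡ 16 (mod 223)
98^32 ≡ 33 (mod 223)
98^64 ≡ 197 (mod 223)
98^111 = 98^(64+32+8+4+2+1) ≡ 1 (mod 223).
Result is 1, so (98/223) = 1.

1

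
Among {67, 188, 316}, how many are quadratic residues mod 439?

0

(67/439) = -1 → non-residue.
(188/439) = -1 → non-residue.
(316/439) = -1 → non-residue.
Total quadratic residues among the 3: 0.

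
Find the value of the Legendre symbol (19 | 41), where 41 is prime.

Euler's criterion: (19/41) ≡ 19^20 (mod 41).
19^2 ≡ 33 (mod 41)
19^4 ≡ 23 (mod 41)
19^8 ≡ 37 (mod 41)
19^16 ≡ 16 (mod 41)
19^20 = 19^(16+4) ≡ 40 (mod 41).
Result is 40 ≡ −1, so (19/41) = −1.

-1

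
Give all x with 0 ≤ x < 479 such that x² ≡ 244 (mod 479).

Since 479 ≡ 3 (mod 4), a square root of 244 is 244^((479+1)/4) = 244^120 mod 479.
Repeated squaring: 244^2≡140, 244^4≡440, 244^8≡84, 244^16≡350, 244^32≡355, 244^64≡48 (mod 479).
244^120 = 244^(64+32+16+8) ≡ 438 (mod 479).
Check: 438² = 191844 ≡ 244 (mod 479). The two roots are 41 and 438.

41, 438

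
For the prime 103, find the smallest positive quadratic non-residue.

(2/103) = +1, so 2 is a residue.
(3/103) = −1, so 3 is the smallest positive non-residue mod 103.

3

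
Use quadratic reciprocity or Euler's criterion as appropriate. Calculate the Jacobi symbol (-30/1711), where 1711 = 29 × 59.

1

First reduce: -30 ≡ 1681 (mod 1711).
Reciprocity: 1681 ≡ 1 and 1711 ≡ 3 (mod 4), so (1681/1711) = +(1711/1681).
Reduce top mod 1681: now compute (30/1681).
Pull out 2: since 1681 ≡ 1 (mod 8), (2/1681) = +1.
Reciprocity: 15 ≡ 3 and 1681 ≡ 1 (mod 4), so (15/1681) = +(1681/15).
Reduce top mod 15: now compute (1/15).
Reached (1/15) = 1. Collecting the sign flips along the way, the symbol is +1.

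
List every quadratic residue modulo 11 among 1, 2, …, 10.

1 3 4 5 9

Square k = 1,…,5 (k and 11−k give the same square):
1²=1, 2²=4, 3²=9, 4²≡5, 5²≡3 (mod 11).
So the quadratic residues mod 11 are {1, 3, 4, 5, 9}.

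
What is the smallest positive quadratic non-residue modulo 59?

(2/59) = −1, so 2 is the smallest positive non-residue mod 59.

2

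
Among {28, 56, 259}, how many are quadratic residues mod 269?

(28/269) = -1 → non-residue.
(56/269) = +1 → QR.
(259/269) = -1 → non-residue.
Total quadratic residues among the 3: 1.

1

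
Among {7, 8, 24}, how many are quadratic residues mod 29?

2

(7/29) = +1 → QR.
(8/29) = -1 → non-residue.
(24/29) = +1 → QR.
Total quadratic residues among the 3: 2.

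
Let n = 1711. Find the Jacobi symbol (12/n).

-1

Pull out 2^2: since 1711 ≡ 7 (mod 8), (2/1711) = +1, so (2/1711)^2 = +1.
Reciprocity: 3 ≡ 3 and 1711 ≡ 3 (mod 4), so (3/1711) = −(1711/3).
Reduce top mod 3: now compute (1/3).
Reached (1/3) = 1. Collecting the sign flips along the way, the symbol is -1.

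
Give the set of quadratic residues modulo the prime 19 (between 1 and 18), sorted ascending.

1,4,5,6,7,9,11,16,17

Square k = 1,…,9 (k and 19−k give the same square):
1²=1, 2²=4, 3²=9, 4²=16, 5²≡6, 6²≡17, 7²≡11, 8²≡7, 9²≡5 (mod 19).
So the quadratic residues mod 19 are {1, 4, 5, 6, 7, 9, 11, 16, 17}.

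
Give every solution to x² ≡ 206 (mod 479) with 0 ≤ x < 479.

Since 479 ≡ 3 (mod 4), a square root of 206 is 206^((479+1)/4) = 206^120 mod 479.
Repeated squaring: 206^2≡284, 206^4≡184, 206^8≡326, 206^16≡417, 206^32≡12, 206^64≡144 (mod 479).
206^120 = 206^(64+32+16+8) ≡ 428 (mod 479).
Check: 428² = 183184 ≡ 206 (mod 479). The two roots are 51 and 428.

51, 428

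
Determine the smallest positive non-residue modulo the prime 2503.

3

(2/2503) = +1, so 2 is a residue.
(3/2503) = −1, so 3 is the smallest positive non-residue mod 2503.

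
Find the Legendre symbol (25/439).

1

Reciprocity: 25 ≡ 1 and 439 ≡ 3 (mod 4), so (25/439) = +(439/25).
Reduce top mod 25: now compute (14/25).
Pull out 2: since 25 ≡ 1 (mod 8), (2/25) = +1.
Reciprocity: 7 ≡ 3 and 25 ≡ 1 (mod 4), so (7/25) = +(25/7).
Reduce top mod 7: now compute (4/7).
Pull out 2^2: since 7 ≡ 7 (mod 8), (2/7) = +1, so (2/7)^2 = +1.
Reached (1/7) = 1. Collecting the sign flips along the way, the symbol is +1.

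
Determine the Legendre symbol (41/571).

Reciprocity: 41 ≡ 1 and 571 ≡ 3 (mod 4), so (41/571) = +(571/41).
Reduce top mod 41: now compute (38/41).
Pull out 2: since 41 ≡ 1 (mod 8), (2/41) = +1.
Reciprocity: 19 ≡ 3 and 41 ≡ 1 (mod 4), so (19/41) = +(41/19).
Reduce top mod 19: now compute (3/19).
Reciprocity: 3 ≡ 3 and 19 ≡ 3 (mod 4), so (3/19) = −(19/3).
Reduce top mod 3: now compute (1/3).
Reached (1/3) = 1. Collecting the sign flips along the way, the symbol is -1.

-1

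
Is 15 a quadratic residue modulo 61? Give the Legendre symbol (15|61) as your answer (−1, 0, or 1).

1

Euler's criterion: (15/61) ≡ 15^30 (mod 61).
15^2 ≡ 42 (mod 61)
15^4 ≡ 56 (mod 61)
15^8 ≡ 25 (mod 61)
15^16 ≡ 15 (mod 61)
15^30 = 15^(16+8+4+2) ≡ 1 (mod 61).
Result is 1, so (15/61) = 1.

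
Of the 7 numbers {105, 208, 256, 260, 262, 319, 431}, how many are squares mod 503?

3

(105/503) = -1 → non-residue.
(208/503) = +1 → QR.
(256/503) = +1 → QR.
(260/503) = -1 → non-residue.
(262/503) = +1 → QR.
(319/503) = -1 → non-residue.
(431/503) = -1 → non-residue.
Total quadratic residues among the 7: 3.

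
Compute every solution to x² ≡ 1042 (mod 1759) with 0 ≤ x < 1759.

Since 1759 ≡ 3 (mod 4), a square root of 1042 is 1042^((1759+1)/4) = 1042^440 mod 1759.
Repeated squaring: 1042^2≡461, 1042^4≡1441, 1042^8≡861, 1042^16≡782, 1042^32≡1151, 1042^64≡274, 1042^128≡1198, 1042^256≡1619 (mod 1759).
1042^440 = 1042^(256+128+32+16+8) ≡ 1312 (mod 1759).
Check: 1312² = 1721344 ≡ 1042 (mod 1759). The two roots are 447 and 1312.

447, 1312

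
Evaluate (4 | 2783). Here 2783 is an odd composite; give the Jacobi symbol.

Pull out 2^2: since 2783 ≡ 7 (mod 8), (2/2783) = +1, so (2/2783)^2 = +1.
Reached (1/2783) = 1. Collecting the sign flips along the way, the symbol is +1.

1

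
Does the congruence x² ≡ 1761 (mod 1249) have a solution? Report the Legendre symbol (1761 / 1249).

1

First reduce: 1761 ≡ 512 (mod 1249).
Pull out 2^9: since 1249 ≡ 1 (mod 8), (2/1249) = +1, so (2/1249)^9 = +1.
Reached (1/1249) = 1. Collecting the sign flips along the way, the symbol is +1.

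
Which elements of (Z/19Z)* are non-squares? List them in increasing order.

2 3 8 10 12 13 14 15 18

Square k = 1,…,9 (k and 19−k give the same square):
1²=1, 2²=4, 3²=9, 4²=16, 5²≡6, 6²≡17, 7²≡11, 8²≡7, 9²≡5 (mod 19).
The residues are {1, 4, 5, 6, 7, 9, 11, 16, 17}; the non-residues are the remaining 9 nonzero classes.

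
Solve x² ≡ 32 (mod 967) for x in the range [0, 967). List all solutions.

176, 791

Since 967 ≡ 3 (mod 4), a square root of 32 is 32^((967+1)/4) = 32^242 mod 967.
Repeated squaring: 32^2≡57, 32^4≡348, 32^8≡229, 32^16≡223, 32^32≡412, 32^64≡519, 32^128≡535 (mod 967).
32^242 = 32^(128+64+32+16+2) ≡ 176 (mod 967).
Check: 176² = 30976 ≡ 32 (mod 967). The two roots are 176 and 791.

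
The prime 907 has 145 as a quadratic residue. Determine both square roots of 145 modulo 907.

Since 907 ≡ 3 (mod 4), a square root of 145 is 145^((907+1)/4) = 145^227 mod 907.
Repeated squaring: 145^2≡164, 145^4≡593, 145^8≡640, 145^16≡543, 145^32≡74, 145^64≡34, 145^128≡249 (mod 907).
145^227 = 145^(128+64+32+2+1) ≡ 698 (mod 907).
Check: 698² = 487204 ≡ 145 (mod 907). The two roots are 209 and 698.

209, 698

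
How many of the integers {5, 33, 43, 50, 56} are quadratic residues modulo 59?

1

(5/59) = +1 → QR.
(33/59) = -1 → non-residue.
(43/59) = -1 → non-residue.
(50/59) = -1 → non-residue.
(56/59) = -1 → non-residue.
Total quadratic residues among the 5: 1.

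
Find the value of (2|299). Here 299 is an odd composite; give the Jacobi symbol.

-1

Pull out 2: since 299 ≡ 3 (mod 8), (2/299) = -1.
Reached (1/299) = 1. Collecting the sign flips along the way, the symbol is -1.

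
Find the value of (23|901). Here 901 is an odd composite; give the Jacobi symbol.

1

Reciprocity: 23 ≡ 3 and 901 ≡ 1 (mod 4), so (23/901) = +(901/23).
Reduce top mod 23: now compute (4/23).
Pull out 2^2: since 23 ≡ 7 (mod 8), (2/23) = +1, so (2/23)^2 = +1.
Reached (1/23) = 1. Collecting the sign flips along the way, the symbol is +1.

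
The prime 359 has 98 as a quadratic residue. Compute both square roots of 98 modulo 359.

133, 226

Since 359 ≡ 3 (mod 4), a square root of 98 is 98^((359+1)/4) = 98^90 mod 359.
Repeated squaring: 98^2≡270, 98^4≡23, 98^8≡170, 98^16≡180, 98^32≡90, 98^64≡202 (mod 359).
98^90 = 98^(64+16+8+2) ≡ 133 (mod 359).
Check: 133² = 17689 ≡ 98 (mod 359). The two roots are 133 and 226.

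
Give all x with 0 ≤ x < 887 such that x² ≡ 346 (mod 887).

96, 791

Since 887 ≡ 3 (mod 4), a square root of 346 is 346^((887+1)/4) = 346^222 mod 887.
Repeated squaring: 346^2≡858, 346^4≡841, 346^8≡342, 346^16≡767, 346^32≡208, 346^64≡688, 346^128≡573 (mod 887).
346^222 = 346^(128+64+16+8+4+2) ≡ 96 (mod 887).
Check: 96² = 9216 ≡ 346 (mod 887). The two roots are 96 and 791.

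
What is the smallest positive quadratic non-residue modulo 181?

(2/181) = −1, so 2 is the smallest positive non-residue mod 181.

2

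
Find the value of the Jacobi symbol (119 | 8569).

Reciprocity: 119 ≡ 3 and 8569 ≡ 1 (mod 4), so (119/8569) = +(8569/119).
Reduce top mod 119: now compute (1/119).
Reached (1/119) = 1. Collecting the sign flips along the way, the symbol is +1.

1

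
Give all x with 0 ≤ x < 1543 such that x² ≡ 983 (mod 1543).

134, 1409

Since 1543 ≡ 3 (mod 4), a square root of 983 is 983^((1543+1)/4) = 983^386 mod 1543.
Repeated squaring: 983^2≡371, 983^4≡314, 983^8≡1387, 983^16≡1191, 983^32≡464, 983^64≡819, 983^128≡1099, 983^256≡1175 (mod 1543).
983^386 = 983^(256+128+2) ≡ 134 (mod 1543).
Check: 134² = 17956 ≡ 983 (mod 1543). The two roots are 134 and 1409.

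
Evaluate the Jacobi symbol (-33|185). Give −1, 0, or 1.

First reduce: -33 ≡ 152 (mod 185).
Pull out 2^3: since 185 ≡ 1 (mod 8), (2/185) = +1, so (2/185)^3 = +1.
Reciprocity: 19 ≡ 3 and 185 ≡ 1 (mod 4), so (19/185) = +(185/19).
Reduce top mod 19: now compute (14/19).
Pull out 2: since 19 ≡ 3 (mod 8), (2/19) = -1.
Reciprocity: 7 ≡ 3 and 19 ≡ 3 (mod 4), so (7/19) = −(19/7).
Reduce top mod 7: now compute (5/7).
Reciprocity: 5 ≡ 1 and 7 ≡ 3 (mod 4), so (5/7) = +(7/5).
Reduce top mod 5: now compute (2/5).
Pull out 2: since 5 ≡ 5 (mod 8), (2/5) = -1.
Reached (1/5) = 1. Collecting the sign flips along the way, the symbol is -1.

-1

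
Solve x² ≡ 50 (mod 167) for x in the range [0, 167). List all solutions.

65, 102

Since 167 ≡ 3 (mod 4), a square root of 50 is 50^((167+1)/4) = 50^42 mod 167.
Repeated squaring: 50^2≡162, 50^4≡25, 50^8≡124, 50^16≡12, 50^32≡144 (mod 167).
50^42 = 50^(32+8+2) ≡ 65 (mod 167).
Check: 65² = 4225 ≡ 50 (mod 167). The two roots are 65 and 102.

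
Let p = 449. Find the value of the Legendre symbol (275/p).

Reciprocity: 275 ≡ 3 and 449 ≡ 1 (mod 4), so (275/449) = +(449/275).
Reduce top mod 275: now compute (174/275).
Pull out 2: since 275 ≡ 3 (mod 8), (2/275) = -1.
Reciprocity: 87 ≡ 3 and 275 ≡ 3 (mod 4), so (87/275) = −(275/87).
Reduce top mod 87: now compute (14/87).
Pull out 2: since 87 ≡ 7 (mod 8), (2/87) = +1.
Reciprocity: 7 ≡ 3 and 87 ≡ 3 (mod 4), so (7/87) = −(87/7).
Reduce top mod 7: now compute (3/7).
Reciprocity: 3 ≡ 3 and 7 ≡ 3 (mod 4), so (3/7) = −(7/3).
Reduce top mod 3: now compute (1/3).
Reached (1/3) = 1. Collecting the sign flips along the way, the symbol is +1.

1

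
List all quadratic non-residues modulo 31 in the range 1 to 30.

3, 6, 11, 12, 13, 15, 17, 21, 22, 23, 24, 26, 27, 29, 30

Square k = 1,…,15 (k and 31−k give the same square):
1²=1, 2²=4, 3²=9, 4²=16, 5²=25, 6²≡5, 7²≡18, 8²≡2, 9²≡19, 10²≡7, 11²≡28, 12²≡20, 13²≡14, 14²≡10, 15²≡8 (mod 31).
The residues are {1, 2, 4, 5, 7, 8, 9, 10, 14, 16, 18, 19, 20, 25, 28}; the non-residues are the remaining 15 nonzero classes.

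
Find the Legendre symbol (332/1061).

1

Pull out 2^2: since 1061 ≡ 5 (mod 8), (2/1061) = -1, so (2/1061)^2 = +1.
Reciprocity: 83 ≡ 3 and 1061 ≡ 1 (mod 4), so (83/1061) = +(1061/83).
Reduce top mod 83: now compute (65/83).
Reciprocity: 65 ≡ 1 and 83 ≡ 3 (mod 4), so (65/83) = +(83/65).
Reduce top mod 65: now compute (18/65).
Pull out 2: since 65 ≡ 1 (mod 8), (2/65) = +1.
Reciprocity: 9 ≡ 1 and 65 ≡ 1 (mod 4), so (9/65) = +(65/9).
Reduce top mod 9: now compute (2/9).
Pull out 2: since 9 ≡ 1 (mod 8), (2/9) = +1.
Reached (1/9) = 1. Collecting the sign flips along the way, the symbol is +1.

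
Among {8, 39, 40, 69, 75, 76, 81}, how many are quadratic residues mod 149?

4

(8/149) = -1 → non-residue.
(39/149) = +1 → QR.
(40/149) = -1 → non-residue.
(69/149) = +1 → QR.
(75/149) = -1 → non-residue.
(76/149) = +1 → QR.
(81/149) = +1 → QR.
Total quadratic residues among the 7: 4.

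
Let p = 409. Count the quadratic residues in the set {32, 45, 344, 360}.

(32/409) = +1 → QR.
(45/409) = +1 → QR.
(344/409) = -1 → non-residue.
(360/409) = +1 → QR.
Total quadratic residues among the 4: 3.

3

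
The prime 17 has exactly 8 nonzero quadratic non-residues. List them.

Square k = 1,…,8 (k and 17−k give the same square):
1²=1, 2²=4, 3²=9, 4²=16, 5²≡8, 6²≡2, 7²≡15, 8²≡13 (mod 17).
The residues are {1, 2, 4, 8, 9, 13, 15, 16}; the non-residues are the remaining 8 nonzero classes.

3 5 6 7 10 11 12 14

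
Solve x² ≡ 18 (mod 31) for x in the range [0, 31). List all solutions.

Since 31 ≡ 3 (mod 4), a square root of 18 is 18^((31+1)/4) = 18^8 mod 31.
Repeated squaring: 18^2≡14, 18^4≡10, 18^8≡7 (mod 31).
18^8 = 18^(8) ≡ 7 (mod 31).
Check: 7² = 49 ≡ 18 (mod 31). The two roots are 7 and 24.

7, 24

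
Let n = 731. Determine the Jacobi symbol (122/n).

Pull out 2: since 731 ≡ 3 (mod 8), (2/731) = -1.
Reciprocity: 61 ≡ 1 and 731 ≡ 3 (mod 4), so (61/731) = +(731/61).
Reduce top mod 61: now compute (60/61).
Pull out 2^2: since 61 ≡ 5 (mod 8), (2/61) = -1, so (2/61)^2 = +1.
Reciprocity: 15 ≡ 3 and 61 ≡ 1 (mod 4), so (15/61) = +(61/15).
Reduce top mod 15: now compute (1/15).
Reached (1/15) = 1. Collecting the sign flips along the way, the symbol is -1.

-1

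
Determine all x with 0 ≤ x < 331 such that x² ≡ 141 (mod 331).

97, 234

Since 331 ≡ 3 (mod 4), a square root of 141 is 141^((331+1)/4) = 141^83 mod 331.
Repeated squaring: 141^2≡21, 141^4≡110, 141^8≡184, 141^16≡94, 141^32≡230, 141^64≡271 (mod 331).
141^83 = 141^(64+16+2+1) ≡ 234 (mod 331).
Check: 234² = 54756 ≡ 141 (mod 331). The two roots are 97 and 234.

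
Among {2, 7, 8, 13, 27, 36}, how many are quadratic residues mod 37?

3

(2/37) = -1 → non-residue.
(7/37) = +1 → QR.
(8/37) = -1 → non-residue.
(13/37) = -1 → non-residue.
(27/37) = +1 → QR.
(36/37) = +1 → QR.
Total quadratic residues among the 6: 3.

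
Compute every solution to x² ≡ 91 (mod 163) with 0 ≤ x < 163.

55, 108

Since 163 ≡ 3 (mod 4), a square root of 91 is 91^((163+1)/4) = 91^41 mod 163.
Repeated squaring: 91^2≡131, 91^4≡46, 91^8≡160, 91^16≡9, 91^32≡81 (mod 163).
91^41 = 91^(32+8+1) ≡ 55 (mod 163).
Check: 55² = 3025 ≡ 91 (mod 163). The two roots are 55 and 108.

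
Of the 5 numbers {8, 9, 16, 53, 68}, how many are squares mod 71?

(8/71) = +1 → QR.
(9/71) = +1 → QR.
(16/71) = +1 → QR.
(53/71) = -1 → non-residue.
(68/71) = -1 → non-residue.
Total quadratic residues among the 5: 3.

3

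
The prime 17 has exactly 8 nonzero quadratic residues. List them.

Square k = 1,…,8 (k and 17−k give the same square):
1²=1, 2²=4, 3²=9, 4²=16, 5²≡8, 6²≡2, 7²≡15, 8²≡13 (mod 17).
So the quadratic residues mod 17 are {1, 2, 4, 8, 9, 13, 15, 16}.

1, 2, 4, 8, 9, 13, 15, 16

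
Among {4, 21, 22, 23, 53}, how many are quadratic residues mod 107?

3

(4/107) = +1 → QR.
(21/107) = -1 → non-residue.
(22/107) = -1 → non-residue.
(23/107) = +1 → QR.
(53/107) = +1 → QR.
Total quadratic residues among the 5: 3.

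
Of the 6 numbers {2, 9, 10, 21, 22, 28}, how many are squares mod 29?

3

(2/29) = -1 → non-residue.
(9/29) = +1 → QR.
(10/29) = -1 → non-residue.
(21/29) = -1 → non-residue.
(22/29) = +1 → QR.
(28/29) = +1 → QR.
Total quadratic residues among the 6: 3.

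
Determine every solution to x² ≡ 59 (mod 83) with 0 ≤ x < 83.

15, 68

Since 83 ≡ 3 (mod 4), a square root of 59 is 59^((83+1)/4) = 59^21 mod 83.
Repeated squaring: 59^2≡78, 59^4≡25, 59^8≡44, 59^16≡27 (mod 83).
59^21 = 59^(16+4+1) ≡ 68 (mod 83).
Check: 68² = 4624 ≡ 59 (mod 83). The two roots are 15 and 68.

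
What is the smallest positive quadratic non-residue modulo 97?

(2/97) = +1, so 2 is a residue.
(3/97) = +1, so 3 is a residue.
(4/97) = +1, so 4 is a residue.
(5/97) = −1, so 5 is the smallest positive non-residue mod 97.

5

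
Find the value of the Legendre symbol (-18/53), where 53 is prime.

-1

First reduce: -18 ≡ 35 (mod 53).
Reciprocity: 35 ≡ 3 and 53 ≡ 1 (mod 4), so (35/53) = +(53/35).
Reduce top mod 35: now compute (18/35).
Pull out 2: since 35 ≡ 3 (mod 8), (2/35) = -1.
Reciprocity: 9 ≡ 1 and 35 ≡ 3 (mod 4), so (9/35) = +(35/9).
Reduce top mod 9: now compute (8/9).
Pull out 2^3: since 9 ≡ 1 (mod 8), (2/9) = +1, so (2/9)^3 = +1.
Reached (1/9) = 1. Collecting the sign flips along the way, the symbol is -1.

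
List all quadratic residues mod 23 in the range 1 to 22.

1, 2, 3, 4, 6, 8, 9, 12, 13, 16, 18

Square k = 1,…,11 (k and 23−k give the same square):
1²=1, 2²=4, 3²=9, 4²=16, 5²≡2, 6²≡13, 7²≡3, 8²≡18, 9²≡12, 10²≡8, 11²≡6 (mod 23).
So the quadratic residues mod 23 are {1, 2, 3, 4, 6, 8, 9, 12, 13, 16, 18}.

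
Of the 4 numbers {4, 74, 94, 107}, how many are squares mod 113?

1

(4/113) = +1 → QR.
(74/113) = -1 → non-residue.
(94/113) = -1 → non-residue.
(107/113) = -1 → non-residue.
Total quadratic residues among the 4: 1.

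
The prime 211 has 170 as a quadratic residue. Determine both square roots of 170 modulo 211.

Since 211 ≡ 3 (mod 4), a square root of 170 is 170^((211+1)/4) = 170^53 mod 211.
Repeated squaring: 170^2≡204, 170^4≡49, 170^8≡80, 170^16≡70, 170^32≡47 (mod 211).
170^53 = 170^(32+16+4+1) ≡ 176 (mod 211).
Check: 176² = 30976 ≡ 170 (mod 211). The two roots are 35 and 176.

35, 176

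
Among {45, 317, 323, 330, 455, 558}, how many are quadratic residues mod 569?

4

(45/569) = +1 → QR.
(317/569) = +1 → QR.
(323/569) = -1 → non-residue.
(330/569) = +1 → QR.
(455/569) = +1 → QR.
(558/569) = -1 → non-residue.
Total quadratic residues among the 6: 4.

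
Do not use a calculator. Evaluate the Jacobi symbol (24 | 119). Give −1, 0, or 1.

1

Pull out 2^3: since 119 ≡ 7 (mod 8), (2/119) = +1, so (2/119)^3 = +1.
Reciprocity: 3 ≡ 3 and 119 ≡ 3 (mod 4), so (3/119) = −(119/3).
Reduce top mod 3: now compute (2/3).
Pull out 2: since 3 ≡ 3 (mod 8), (2/3) = -1.
Reached (1/3) = 1. Collecting the sign flips along the way, the symbol is +1.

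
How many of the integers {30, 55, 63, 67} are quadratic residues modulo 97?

0

(30/97) = -1 → non-residue.
(55/97) = -1 → non-residue.
(63/97) = -1 → non-residue.
(67/97) = -1 → non-residue.
Total quadratic residues among the 4: 0.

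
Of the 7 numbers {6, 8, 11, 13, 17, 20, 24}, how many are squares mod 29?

4

(6/29) = +1 → QR.
(8/29) = -1 → non-residue.
(11/29) = -1 → non-residue.
(13/29) = +1 → QR.
(17/29) = -1 → non-residue.
(20/29) = +1 → QR.
(24/29) = +1 → QR.
Total quadratic residues among the 7: 4.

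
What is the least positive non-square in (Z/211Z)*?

(2/211) = −1, so 2 is the smallest positive non-residue mod 211.

2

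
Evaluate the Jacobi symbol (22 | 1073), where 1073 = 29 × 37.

-1

Pull out 2: since 1073 ≡ 1 (mod 8), (2/1073) = +1.
Reciprocity: 11 ≡ 3 and 1073 ≡ 1 (mod 4), so (11/1073) = +(1073/11).
Reduce top mod 11: now compute (6/11).
Pull out 2: since 11 ≡ 3 (mod 8), (2/11) = -1.
Reciprocity: 3 ≡ 3 and 11 ≡ 3 (mod 4), so (3/11) = −(11/3).
Reduce top mod 3: now compute (2/3).
Pull out 2: since 3 ≡ 3 (mod 8), (2/3) = -1.
Reached (1/3) = 1. Collecting the sign flips along the way, the symbol is -1.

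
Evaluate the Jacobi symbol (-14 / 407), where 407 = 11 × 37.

1

First reduce: -14 ≡ 393 (mod 407).
Reciprocity: 393 ≡ 1 and 407 ≡ 3 (mod 4), so (393/407) = +(407/393).
Reduce top mod 393: now compute (14/393).
Pull out 2: since 393 ≡ 1 (mod 8), (2/393) = +1.
Reciprocity: 7 ≡ 3 and 393 ≡ 1 (mod 4), so (7/393) = +(393/7).
Reduce top mod 7: now compute (1/7).
Reached (1/7) = 1. Collecting the sign flips along the way, the symbol is +1.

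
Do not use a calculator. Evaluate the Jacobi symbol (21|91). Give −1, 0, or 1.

0

Reciprocity: 21 ≡ 1 and 91 ≡ 3 (mod 4), so (21/91) = +(91/21).
Reduce top mod 21: now compute (7/21).
Reciprocity: 7 ≡ 3 and 21 ≡ 1 (mod 4), so (7/21) = +(21/7).
Reduce top mod 7: now compute (0/7).
Top reduces to 0: gcd > 1, so the symbol is 0.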